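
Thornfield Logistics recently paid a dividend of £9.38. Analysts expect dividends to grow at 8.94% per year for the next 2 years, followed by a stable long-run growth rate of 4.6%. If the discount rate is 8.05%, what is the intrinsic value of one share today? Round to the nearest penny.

Two-stage DDM. Project D₁…D_2 at 0.0894, terminal growth 0.046, discount at r = 0.0805.
D_1 = 10.2186
D_2 = 11.1321
Terminal value at t=2: TV = D_3/(r−g) = 11.6442/(0.0805−0.046) = 337.5127
P₀ = 10.2186/(1+0.0805)^1 + 11.1321/(1+0.0805)^2 + 337.5127/(1+0.0805)^2 = 308.0875

£308.09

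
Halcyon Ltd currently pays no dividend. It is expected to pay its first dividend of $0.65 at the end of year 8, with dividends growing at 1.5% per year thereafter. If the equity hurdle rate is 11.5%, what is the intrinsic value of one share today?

Deferred-dividend DDM. At t=7 the remaining stream is a growing perpetuity with first payment D_8 = 0.65.
V_7 = D_8/(r−g) = 0.65/(0.115−0.015) = 6.5000
P₀ = V_7/(1+r)^7 = 6.5000/(1+0.115)^7 = 3.0338

$3.03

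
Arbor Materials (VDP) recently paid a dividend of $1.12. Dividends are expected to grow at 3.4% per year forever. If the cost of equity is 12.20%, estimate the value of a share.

$13.16

Gordon growth model: P₀ = D₁/(r − g). D₁ = 1.12 × (1 + 0.034) = 1.1581.
P₀ = 1.1581 / (0.122 − 0.034) = 1.1581 / 0.088 = 13.1600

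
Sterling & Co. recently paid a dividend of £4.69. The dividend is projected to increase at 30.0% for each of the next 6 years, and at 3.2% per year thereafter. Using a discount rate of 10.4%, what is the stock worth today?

£231.03

Two-stage DDM. Project D₁…D_6 at 0.3, terminal growth 0.032, discount at r = 0.104.
D_1 = 6.0970
D_2 = 7.9261
D_3 = 10.3039
D_4 = 13.3951
D_5 = 17.4136
D_6 = 22.6377
Terminal value at t=6: TV = D_7/(r−g) = 23.3621/(0.104−0.032) = 324.4742
P₀ = 6.0970/(1+0.104)^1 + 7.9261/(1+0.104)^2 + 10.3039/(1+0.104)^3 + 13.3951/(1+0.104)^4 + 17.4136/(1+0.104)^5 + 22.6377/(1+0.104)^6 + 324.4742/(1+0.104)^6 = 231.0332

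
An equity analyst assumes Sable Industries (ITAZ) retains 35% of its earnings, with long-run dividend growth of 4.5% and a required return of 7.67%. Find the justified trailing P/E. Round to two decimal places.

Payout ratio b = 1 − 0.35 = 0.65.
Justified trailing P/E = b(1+g)/(r−g) = 0.65×(1+0.045)/(0.0767−0.045) = 21.4274

21.43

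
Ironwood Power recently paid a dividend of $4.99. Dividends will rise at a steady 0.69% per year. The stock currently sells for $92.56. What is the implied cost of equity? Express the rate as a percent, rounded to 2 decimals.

6.12%

Rearranging the constant-growth DDM: r = D₁/P₀ + g.
D₁ = 4.99 × (1 + 0.0069) = 5.0244.
r = 5.0244 / 92.56 + 0.0069 = 0.05428 + 0.0069 = 0.06118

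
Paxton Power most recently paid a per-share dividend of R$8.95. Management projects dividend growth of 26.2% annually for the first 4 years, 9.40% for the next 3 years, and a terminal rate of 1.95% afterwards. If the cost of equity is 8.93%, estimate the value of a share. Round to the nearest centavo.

R$339.78

Three-stage DDM. Project D₁…D_7; terminal Gordon value at t=7 with g = 0.0195; discount at r = 0.0893.
D_1 = 11.2949
D_2 = 14.2542
D_3 = 17.9888
D_4 = 22.7018
D_5 = 24.8358
D_6 = 27.1703
D_7 = 29.7244
TV_7 = 30.3040/(0.0893−0.0195) = 434.1544
P₀ = Σ Dₜ/(1+r)ᵗ + TV_7/(1+r)^7 = 339.7812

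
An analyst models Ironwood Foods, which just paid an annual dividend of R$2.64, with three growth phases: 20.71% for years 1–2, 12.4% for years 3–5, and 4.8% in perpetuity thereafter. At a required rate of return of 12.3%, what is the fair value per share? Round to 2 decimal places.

Three-stage DDM. Project D₁…D_5; terminal Gordon value at t=5 with g = 0.048; discount at r = 0.123.
D_1 = 3.1867
D_2 = 3.8467
D_3 = 4.3237
D_4 = 4.8599
D_5 = 5.4625
TV_5 = 5.7247/(0.123−0.048) = 76.3290
P₀ = Σ Dₜ/(1+r)ᵗ + TV_5/(1+r)^5 = 57.7906

R$57.79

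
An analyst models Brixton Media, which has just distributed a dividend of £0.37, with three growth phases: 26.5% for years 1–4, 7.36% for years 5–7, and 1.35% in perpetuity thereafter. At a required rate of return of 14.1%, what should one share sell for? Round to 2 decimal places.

£7.12

Three-stage DDM. Project D₁…D_7; terminal Gordon value at t=7 with g = 0.0135; discount at r = 0.141.
D_1 = 0.4681
D_2 = 0.5921
D_3 = 0.7490
D_4 = 0.9475
D_5 = 1.0172
D_6 = 1.0921
D_7 = 1.1724
TV_7 = 1.1883/(0.141−0.0135) = 9.3198
P₀ = Σ Dₜ/(1+r)ᵗ + TV_7/(1+r)^7 = 7.1166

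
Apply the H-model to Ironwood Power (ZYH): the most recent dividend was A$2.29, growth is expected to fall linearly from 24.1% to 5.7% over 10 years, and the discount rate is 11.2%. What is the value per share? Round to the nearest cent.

H-model: P₀ = D₀[(1+g_L) + H(g_S−g_L)]/(r−g_L), with H = 10/2 = 5.
P₀ = 2.29 × [(1+0.057) + 5×(0.241−0.057)] / (0.112−0.057)
   = 2.29 × 1.9770 / 0.055 = 82.3151

A$82.32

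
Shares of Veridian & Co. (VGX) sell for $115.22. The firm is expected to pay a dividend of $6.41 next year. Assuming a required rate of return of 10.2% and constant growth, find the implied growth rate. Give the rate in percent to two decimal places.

From P₀ = D₁/(r − g), the implied growth is g = r − D₁/P₀.
g = 0.102 − 6.41/115.22 = 0.102 − 0.05563 = 0.04637

4.64%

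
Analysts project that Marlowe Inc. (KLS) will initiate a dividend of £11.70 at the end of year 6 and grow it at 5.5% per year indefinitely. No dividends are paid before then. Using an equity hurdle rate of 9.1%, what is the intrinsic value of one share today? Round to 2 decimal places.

Deferred-dividend DDM. At t=5 the remaining stream is a growing perpetuity with first payment D_6 = 11.70.
V_5 = D_6/(r−g) = 11.70/(0.091−0.055) = 325.0000
P₀ = V_5/(1+r)^5 = 325.0000/(1+0.091)^5 = 210.2614

£210.26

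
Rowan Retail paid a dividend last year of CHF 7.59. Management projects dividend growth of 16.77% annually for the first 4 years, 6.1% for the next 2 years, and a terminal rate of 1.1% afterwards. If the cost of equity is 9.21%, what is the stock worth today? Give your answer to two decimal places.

CHF 171.71

Three-stage DDM. Project D₁…D_6; terminal Gordon value at t=6 with g = 0.011; discount at r = 0.0921.
D_1 = 8.8628
D_2 = 10.3491
D_3 = 12.0847
D_4 = 14.1113
D_5 = 14.9721
D_6 = 15.8854
TV_6 = 16.0601/(0.0921−0.011) = 198.0286
P₀ = Σ Dₜ/(1+r)ᵗ + TV_6/(1+r)^6 = 171.7136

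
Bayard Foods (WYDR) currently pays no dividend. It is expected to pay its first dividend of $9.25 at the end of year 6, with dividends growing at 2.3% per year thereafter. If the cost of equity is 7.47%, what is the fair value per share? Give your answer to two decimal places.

Deferred-dividend DDM. At t=5 the remaining stream is a growing perpetuity with first payment D_6 = 9.25.
V_5 = D_6/(r−g) = 9.25/(0.0747−0.023) = 178.9168
P₀ = V_5/(1+r)^5 = 178.9168/(1+0.0747)^5 = 124.8001

$124.80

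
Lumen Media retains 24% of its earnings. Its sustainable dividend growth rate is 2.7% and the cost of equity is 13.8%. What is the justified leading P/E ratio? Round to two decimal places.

Payout ratio b = 1 − 0.24 = 0.76.
Justified leading P/E = b/(r−g) = 0.76/(0.138−0.027) = 6.8468

6.85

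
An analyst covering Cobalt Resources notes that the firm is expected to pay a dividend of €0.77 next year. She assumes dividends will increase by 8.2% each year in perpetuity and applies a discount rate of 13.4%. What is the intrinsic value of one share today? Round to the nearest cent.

Gordon growth model: P₀ = D₁/(r − g), with D₁ = 0.77 given directly.
P₀ = 0.7700 / (0.134 − 0.082) = 0.7700 / 0.052 = 14.8077

€14.81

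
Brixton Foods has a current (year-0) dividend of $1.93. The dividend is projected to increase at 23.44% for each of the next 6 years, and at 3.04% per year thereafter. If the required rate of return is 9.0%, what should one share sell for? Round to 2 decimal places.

$88.69

Two-stage DDM. Project D₁…D_6 at 0.2344, terminal growth 0.0304, discount at r = 0.09.
D_1 = 2.3824
D_2 = 2.9408
D_3 = 3.6302
D_4 = 4.4811
D_5 = 5.5314
D_6 = 6.8280
Terminal value at t=6: TV = D_7/(r−g) = 7.0356/(0.09−0.0304) = 118.0463
P₀ = 2.3824/(1+0.09)^1 + 2.9408/(1+0.09)^2 + 3.6302/(1+0.09)^3 + 4.4811/(1+0.09)^4 + 5.5314/(1+0.09)^5 + 6.8280/(1+0.09)^6 + 118.0463/(1+0.09)^6 = 88.6921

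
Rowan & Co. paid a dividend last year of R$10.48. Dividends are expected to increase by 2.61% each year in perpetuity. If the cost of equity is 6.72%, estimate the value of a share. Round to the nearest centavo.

Gordon growth model: P₀ = D₁/(r − g). D₁ = 10.48 × (1 + 0.0261) = 10.7535.
P₀ = 10.7535 / (0.0672 − 0.0261) = 10.7535 / 0.0411 = 261.6430

R$261.64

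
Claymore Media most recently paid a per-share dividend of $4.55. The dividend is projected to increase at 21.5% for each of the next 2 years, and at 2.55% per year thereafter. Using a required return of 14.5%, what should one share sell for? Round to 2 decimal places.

$53.92

Two-stage DDM. Project D₁…D_2 at 0.215, terminal growth 0.0255, discount at r = 0.145.
D_1 = 5.5282
D_2 = 6.7168
Terminal value at t=2: TV = D_3/(r−g) = 6.8881/(0.145−0.0255) = 57.6410
P₀ = 5.5282/(1+0.145)^1 + 6.7168/(1+0.145)^2 + 57.6410/(1+0.145)^2 = 53.9179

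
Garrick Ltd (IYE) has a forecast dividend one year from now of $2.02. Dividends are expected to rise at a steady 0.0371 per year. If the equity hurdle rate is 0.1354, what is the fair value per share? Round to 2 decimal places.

Gordon growth model: P₀ = D₁/(r − g), with D₁ = 2.02 given directly.
P₀ = 2.0200 / (0.1354 − 0.0371) = 2.0200 / 0.0983 = 20.5493

$20.55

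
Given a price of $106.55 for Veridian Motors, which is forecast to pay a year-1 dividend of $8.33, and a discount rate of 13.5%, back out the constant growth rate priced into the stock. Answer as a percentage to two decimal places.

From P₀ = D₁/(r − g), the implied growth is g = r − D₁/P₀.
g = 0.135 − 8.33/106.55 = 0.135 − 0.07818 = 0.05682

5.68%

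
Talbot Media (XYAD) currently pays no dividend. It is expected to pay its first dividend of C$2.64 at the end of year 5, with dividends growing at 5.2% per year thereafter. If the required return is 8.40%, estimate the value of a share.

C$59.75

Deferred-dividend DDM. At t=4 the remaining stream is a growing perpetuity with first payment D_5 = 2.64.
V_4 = D_5/(r−g) = 2.64/(0.084−0.052) = 82.5000
P₀ = V_4/(1+r)^4 = 82.5000/(1+0.084)^4 = 59.7499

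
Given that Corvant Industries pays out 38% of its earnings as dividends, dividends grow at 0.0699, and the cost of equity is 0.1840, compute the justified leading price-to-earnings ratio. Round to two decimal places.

Justified leading P/E = b/(r−g) = 0.38/(0.184−0.0699) = 3.3304

3.33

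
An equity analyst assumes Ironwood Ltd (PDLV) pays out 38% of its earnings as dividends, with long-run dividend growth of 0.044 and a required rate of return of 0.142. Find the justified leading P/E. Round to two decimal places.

Justified leading P/E = b/(r−g) = 0.38/(0.142−0.044) = 3.8776

3.88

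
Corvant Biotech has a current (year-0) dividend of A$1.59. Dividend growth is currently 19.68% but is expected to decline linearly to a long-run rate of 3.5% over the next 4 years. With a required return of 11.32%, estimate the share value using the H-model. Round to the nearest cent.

H-model: P₀ = D₀[(1+g_L) + H(g_S−g_L)]/(r−g_L), with H = 4/2 = 2.
P₀ = 1.59 × [(1+0.035) + 2×(0.1968−0.035)] / (0.1132−0.035)
   = 1.59 × 1.3586 / 0.0782 = 27.6237

A$27.62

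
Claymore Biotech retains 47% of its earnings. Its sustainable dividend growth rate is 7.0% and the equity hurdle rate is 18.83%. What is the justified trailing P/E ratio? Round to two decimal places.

Payout ratio b = 1 − 0.47 = 0.53.
Justified trailing P/E = b(1+g)/(r−g) = 0.53×(1+0.07)/(0.1883−0.07) = 4.7937

4.79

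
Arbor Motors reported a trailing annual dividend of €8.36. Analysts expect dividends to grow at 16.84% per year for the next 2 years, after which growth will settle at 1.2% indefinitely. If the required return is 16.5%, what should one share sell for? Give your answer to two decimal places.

Two-stage DDM. Project D₁…D_2 at 0.1684, terminal growth 0.012, discount at r = 0.165.
D_1 = 9.7678
D_2 = 11.4127
Terminal value at t=2: TV = D_3/(r−g) = 11.5497/(0.165−0.012) = 75.4881
P₀ = 9.7678/(1+0.165)^1 + 11.4127/(1+0.165)^2 + 75.4881/(1+0.165)^2 = 72.4127

€72.41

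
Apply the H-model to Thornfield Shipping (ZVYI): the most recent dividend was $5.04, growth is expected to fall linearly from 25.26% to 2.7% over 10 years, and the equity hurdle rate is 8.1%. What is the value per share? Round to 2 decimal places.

H-model: P₀ = D₀[(1+g_L) + H(g_S−g_L)]/(r−g_L), with H = 10/2 = 5.
P₀ = 5.04 × [(1+0.027) + 5×(0.2526−0.027)] / (0.081−0.027)
   = 5.04 × 2.1550 / 0.054 = 201.1333

$201.13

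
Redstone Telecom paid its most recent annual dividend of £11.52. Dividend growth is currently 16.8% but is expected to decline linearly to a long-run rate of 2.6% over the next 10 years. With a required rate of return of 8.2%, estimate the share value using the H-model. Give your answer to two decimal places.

£357.12

H-model: P₀ = D₀[(1+g_L) + H(g_S−g_L)]/(r−g_L), with H = 10/2 = 5.
P₀ = 11.52 × [(1+0.026) + 5×(0.168−0.026)] / (0.082−0.026)
   = 11.52 × 1.7360 / 0.056 = 357.1200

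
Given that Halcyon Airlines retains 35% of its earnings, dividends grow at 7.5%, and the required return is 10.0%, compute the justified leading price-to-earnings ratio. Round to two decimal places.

26.00

Payout ratio b = 1 − 0.35 = 0.65.
Justified leading P/E = b/(r−g) = 0.65/(0.1−0.075) = 26.0000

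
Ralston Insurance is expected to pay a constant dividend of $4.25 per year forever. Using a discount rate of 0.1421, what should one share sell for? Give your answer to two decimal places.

Zero-growth DDM (perpetuity): P₀ = D/r = 4.25 / 0.1421 = 29.9085

$29.91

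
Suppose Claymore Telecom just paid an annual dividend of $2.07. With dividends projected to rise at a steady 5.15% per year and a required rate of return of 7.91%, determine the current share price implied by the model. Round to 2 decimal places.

Gordon growth model: P₀ = D₁/(r − g). D₁ = 2.07 × (1 + 0.0515) = 2.1766.
P₀ = 2.1766 / (0.0791 − 0.0515) = 2.1766 / 0.0276 = 78.8625

$78.86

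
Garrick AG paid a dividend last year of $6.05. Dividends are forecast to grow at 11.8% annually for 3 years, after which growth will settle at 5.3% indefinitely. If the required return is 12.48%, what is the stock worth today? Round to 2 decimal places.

$105.06

Two-stage DDM. Project D₁…D_3 at 0.118, terminal growth 0.053, discount at r = 0.1248.
D_1 = 6.7639
D_2 = 7.5620
D_3 = 8.4544
Terminal value at t=3: TV = D_4/(r−g) = 8.9024/(0.1248−0.053) = 123.9894
P₀ = 6.7639/(1+0.1248)^1 + 7.5620/(1+0.1248)^2 + 8.4544/(1+0.1248)^3 + 123.9894/(1+0.1248)^3 = 105.0596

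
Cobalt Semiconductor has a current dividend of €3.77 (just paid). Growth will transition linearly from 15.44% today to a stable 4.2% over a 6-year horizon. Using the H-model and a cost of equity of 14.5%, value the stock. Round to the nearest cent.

H-model: P₀ = D₀[(1+g_L) + H(g_S−g_L)]/(r−g_L), with H = 6/2 = 3.
P₀ = 3.77 × [(1+0.042) + 3×(0.1544−0.042)] / (0.145−0.042)
   = 3.77 × 1.3792 / 0.103 = 50.4814

€50.48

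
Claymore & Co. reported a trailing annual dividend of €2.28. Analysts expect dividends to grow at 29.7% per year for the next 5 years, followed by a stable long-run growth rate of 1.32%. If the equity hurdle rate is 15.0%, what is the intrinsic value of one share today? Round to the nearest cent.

€47.41

Two-stage DDM. Project D₁…D_5 at 0.297, terminal growth 0.0132, discount at r = 0.15.
D_1 = 2.9572
D_2 = 3.8354
D_3 = 4.9746
D_4 = 6.4520
D_5 = 8.3683
Terminal value at t=5: TV = D_6/(r−g) = 8.4787/(0.15−0.0132) = 61.9789
P₀ = 2.9572/(1+0.15)^1 + 3.8354/(1+0.15)^2 + 4.9746/(1+0.15)^3 + 6.4520/(1+0.15)^4 + 8.3683/(1+0.15)^5 + 61.9789/(1+0.15)^5 = 47.4064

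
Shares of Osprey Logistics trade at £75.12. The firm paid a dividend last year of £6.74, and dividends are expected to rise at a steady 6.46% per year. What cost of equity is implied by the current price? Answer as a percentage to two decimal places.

16.01%

Rearranging the constant-growth DDM: r = D₁/P₀ + g.
D₁ = 6.74 × (1 + 0.0646) = 7.1754.
r = 7.1754 / 75.12 + 0.0646 = 0.09552 + 0.0646 = 0.16012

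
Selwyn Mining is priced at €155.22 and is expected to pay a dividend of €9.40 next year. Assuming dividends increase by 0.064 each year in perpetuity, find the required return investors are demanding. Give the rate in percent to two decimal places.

12.46%

Rearranging the constant-growth DDM: r = D₁/P₀ + g.
r = 9.4000 / 155.22 + 0.064 = 0.06056 + 0.064 = 0.12456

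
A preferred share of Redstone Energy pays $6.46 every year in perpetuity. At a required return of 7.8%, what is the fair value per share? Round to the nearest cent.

Zero-growth DDM (perpetuity): P₀ = D/r = 6.46 / 0.078 = 82.8205

$82.82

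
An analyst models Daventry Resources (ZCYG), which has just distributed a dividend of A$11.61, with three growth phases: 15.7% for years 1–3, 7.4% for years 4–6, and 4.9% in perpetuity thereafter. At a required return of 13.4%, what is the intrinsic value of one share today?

A$198.75

Three-stage DDM. Project D₁…D_6; terminal Gordon value at t=6 with g = 0.049; discount at r = 0.134.
D_1 = 13.4328
D_2 = 15.5417
D_3 = 17.9818
D_4 = 19.3124
D_5 = 20.7415
D_6 = 22.2764
TV_6 = 23.3680/(0.134−0.049) = 274.9171
P₀ = Σ Dₜ/(1+r)ᵗ + TV_6/(1+r)^6 = 198.7539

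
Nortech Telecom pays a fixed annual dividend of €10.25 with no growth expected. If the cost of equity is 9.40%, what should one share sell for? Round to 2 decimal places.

Zero-growth DDM (perpetuity): P₀ = D/r = 10.25 / 0.094 = 109.0426

€109.04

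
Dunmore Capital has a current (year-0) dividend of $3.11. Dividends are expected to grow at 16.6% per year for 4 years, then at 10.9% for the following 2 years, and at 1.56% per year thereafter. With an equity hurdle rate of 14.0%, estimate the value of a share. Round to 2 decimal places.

$45.99

Three-stage DDM. Project D₁…D_6; terminal Gordon value at t=6 with g = 0.0156; discount at r = 0.14.
D_1 = 3.6263
D_2 = 4.2282
D_3 = 4.9301
D_4 = 5.7485
D_5 = 6.3751
D_6 = 7.0700
TV_6 = 7.1803/(0.14−0.0156) = 57.7192
P₀ = Σ Dₜ/(1+r)ᵗ + TV_6/(1+r)^6 = 45.9937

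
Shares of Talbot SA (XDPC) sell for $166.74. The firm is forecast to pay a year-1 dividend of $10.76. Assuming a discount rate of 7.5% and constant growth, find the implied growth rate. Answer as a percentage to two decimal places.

From P₀ = D₁/(r − g), the implied growth is g = r − D₁/P₀.
g = 0.075 − 10.76/166.74 = 0.075 − 0.06453 = 0.01047

1.05%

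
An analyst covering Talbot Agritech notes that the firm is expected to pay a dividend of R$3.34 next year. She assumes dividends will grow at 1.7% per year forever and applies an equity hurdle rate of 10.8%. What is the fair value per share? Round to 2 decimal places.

Gordon growth model: P₀ = D₁/(r − g), with D₁ = 3.34 given directly.
P₀ = 3.3400 / (0.108 − 0.017) = 3.3400 / 0.091 = 36.7033

R$36.70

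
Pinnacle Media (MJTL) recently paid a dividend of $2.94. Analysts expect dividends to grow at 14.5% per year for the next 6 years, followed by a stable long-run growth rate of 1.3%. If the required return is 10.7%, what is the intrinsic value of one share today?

Two-stage DDM. Project D₁…D_6 at 0.145, terminal growth 0.013, discount at r = 0.107.
D_1 = 3.3663
D_2 = 3.8544
D_3 = 4.4133
D_4 = 5.0532
D_5 = 5.7860
D_6 = 6.6249
Terminal value at t=6: TV = D_7/(r−g) = 6.7110/(0.107−0.013) = 71.3940
P₀ = 3.3663/(1+0.107)^1 + 3.8544/(1+0.107)^2 + 4.4133/(1+0.107)^3 + 5.0532/(1+0.107)^4 + 5.7860/(1+0.107)^5 + 6.6249/(1+0.107)^6 + 71.3940/(1+0.107)^6 = 58.6799

$58.68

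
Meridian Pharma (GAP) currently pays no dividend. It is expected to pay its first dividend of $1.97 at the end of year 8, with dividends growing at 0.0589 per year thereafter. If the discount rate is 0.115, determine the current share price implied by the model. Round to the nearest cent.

Deferred-dividend DDM. At t=7 the remaining stream is a growing perpetuity with first payment D_8 = 1.97.
V_7 = D_8/(r−g) = 1.97/(0.115−0.0589) = 35.1159
P₀ = V_7/(1+r)^7 = 35.1159/(1+0.115)^7 = 16.3900

$16.39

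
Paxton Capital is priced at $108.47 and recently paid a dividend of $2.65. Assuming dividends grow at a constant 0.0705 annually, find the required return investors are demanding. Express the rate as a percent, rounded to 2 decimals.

9.67%

Rearranging the constant-growth DDM: r = D₁/P₀ + g.
D₁ = 2.65 × (1 + 0.0705) = 2.8368.
r = 2.8368 / 108.47 + 0.0705 = 0.02615 + 0.0705 = 0.09665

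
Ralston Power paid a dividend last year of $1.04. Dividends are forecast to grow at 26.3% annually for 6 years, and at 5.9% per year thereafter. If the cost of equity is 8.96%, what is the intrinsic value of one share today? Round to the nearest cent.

$98.10

Two-stage DDM. Project D₁…D_6 at 0.263, terminal growth 0.059, discount at r = 0.0896.
D_1 = 1.3135
D_2 = 1.6590
D_3 = 2.0953
D_4 = 2.6463
D_5 = 3.3423
D_6 = 4.2214
Terminal value at t=6: TV = D_7/(r−g) = 4.4704/(0.0896−0.059) = 146.0925
P₀ = 1.3135/(1+0.0896)^1 + 1.6590/(1+0.0896)^2 + 2.0953/(1+0.0896)^3 + 2.6463/(1+0.0896)^4 + 3.3423/(1+0.0896)^5 + 4.2214/(1+0.0896)^6 + 146.0925/(1+0.0896)^6 = 98.1012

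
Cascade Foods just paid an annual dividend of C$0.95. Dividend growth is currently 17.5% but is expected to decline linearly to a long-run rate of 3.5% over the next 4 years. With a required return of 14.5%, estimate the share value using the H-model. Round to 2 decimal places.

C$11.36

H-model: P₀ = D₀[(1+g_L) + H(g_S−g_L)]/(r−g_L), with H = 4/2 = 2.
P₀ = 0.95 × [(1+0.035) + 2×(0.175−0.035)] / (0.145−0.035)
   = 0.95 × 1.3150 / 0.11 = 11.3568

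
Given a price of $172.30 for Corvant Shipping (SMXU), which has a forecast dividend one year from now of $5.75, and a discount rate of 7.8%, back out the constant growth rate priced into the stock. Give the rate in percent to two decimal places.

From P₀ = D₁/(r − g), the implied growth is g = r − D₁/P₀.
g = 0.078 − 5.75/172.30 = 0.078 − 0.03337 = 0.04463

4.46%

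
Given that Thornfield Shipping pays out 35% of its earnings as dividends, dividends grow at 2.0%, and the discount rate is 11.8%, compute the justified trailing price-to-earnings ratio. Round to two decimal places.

3.64

Justified trailing P/E = b(1+g)/(r−g) = 0.35×(1+0.02)/(0.118−0.02) = 3.6429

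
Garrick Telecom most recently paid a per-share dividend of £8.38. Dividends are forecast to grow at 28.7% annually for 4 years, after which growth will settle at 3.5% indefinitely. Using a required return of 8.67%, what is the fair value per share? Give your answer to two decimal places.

£382.13

Two-stage DDM. Project D₁…D_4 at 0.287, terminal growth 0.035, discount at r = 0.0867.
D_1 = 10.7851
D_2 = 13.8804
D_3 = 17.8640
D_4 = 22.9910
Terminal value at t=4: TV = D_5/(r−g) = 23.7957/(0.0867−0.035) = 460.2651
P₀ = 10.7851/(1+0.0867)^1 + 13.8804/(1+0.0867)^2 + 17.8640/(1+0.0867)^3 + 22.9910/(1+0.0867)^4 + 460.2651/(1+0.0867)^4 = 382.1271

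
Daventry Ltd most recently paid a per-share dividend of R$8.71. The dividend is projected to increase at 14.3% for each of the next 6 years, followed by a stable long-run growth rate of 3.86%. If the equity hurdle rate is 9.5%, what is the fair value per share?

R$268.37

Two-stage DDM. Project D₁…D_6 at 0.143, terminal growth 0.0386, discount at r = 0.095.
D_1 = 9.9555
D_2 = 11.3792
D_3 = 13.0064
D_4 = 14.8663
D_5 = 16.9922
D_6 = 19.4221
Terminal value at t=6: TV = D_7/(r−g) = 20.1718/(0.095−0.0386) = 357.6554
P₀ = 9.9555/(1+0.095)^1 + 11.3792/(1+0.095)^2 + 13.0064/(1+0.095)^3 + 14.8663/(1+0.095)^4 + 16.9922/(1+0.095)^5 + 19.4221/(1+0.095)^6 + 357.6554/(1+0.095)^6 = 268.3719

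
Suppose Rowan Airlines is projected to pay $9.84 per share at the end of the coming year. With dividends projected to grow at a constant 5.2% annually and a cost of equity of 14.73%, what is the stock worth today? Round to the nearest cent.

$103.25

Gordon growth model: P₀ = D₁/(r − g), with D₁ = 9.84 given directly.
P₀ = 9.8400 / (0.1473 − 0.052) = 9.8400 / 0.0953 = 103.2529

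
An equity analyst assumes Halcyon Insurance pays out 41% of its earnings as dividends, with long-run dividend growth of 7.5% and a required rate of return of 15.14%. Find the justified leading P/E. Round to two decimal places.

Justified leading P/E = b/(r−g) = 0.41/(0.1514−0.075) = 5.3665

5.37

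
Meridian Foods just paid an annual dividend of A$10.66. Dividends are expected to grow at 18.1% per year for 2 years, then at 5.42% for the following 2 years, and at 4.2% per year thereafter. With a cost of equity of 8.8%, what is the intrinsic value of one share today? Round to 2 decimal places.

A$315.21

Three-stage DDM. Project D₁…D_4; terminal Gordon value at t=4 with g = 0.042; discount at r = 0.088.
D_1 = 12.5895
D_2 = 14.8682
D_3 = 15.6740
D_4 = 16.5235
TV_4 = 17.2175/(0.088−0.042) = 374.2940
P₀ = Σ Dₜ/(1+r)ᵗ + TV_4/(1+r)^4 = 315.2080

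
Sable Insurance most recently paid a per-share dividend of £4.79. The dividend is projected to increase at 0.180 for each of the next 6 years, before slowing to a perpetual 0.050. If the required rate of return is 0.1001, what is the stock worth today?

£189.89

Two-stage DDM. Project D₁…D_6 at 0.18, terminal growth 0.05, discount at r = 0.1001.
D_1 = 5.6522
D_2 = 6.6696
D_3 = 7.8701
D_4 = 9.2867
D_5 = 10.9584
D_6 = 12.9309
Terminal value at t=6: TV = D_7/(r−g) = 13.5774/(0.1001−0.05) = 271.0061
P₀ = 5.6522/(1+0.1001)^1 + 6.6696/(1+0.1001)^2 + 7.8701/(1+0.1001)^3 + 9.2867/(1+0.1001)^4 + 10.9584/(1+0.1001)^5 + 12.9309/(1+0.1001)^6 + 271.0061/(1+0.1001)^6 = 189.8898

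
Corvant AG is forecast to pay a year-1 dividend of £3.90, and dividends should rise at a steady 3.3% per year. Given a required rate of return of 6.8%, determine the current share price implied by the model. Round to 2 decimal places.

Gordon growth model: P₀ = D₁/(r − g), with D₁ = 3.90 given directly.
P₀ = 3.9000 / (0.068 − 0.033) = 3.9000 / 0.035 = 111.4286

£111.43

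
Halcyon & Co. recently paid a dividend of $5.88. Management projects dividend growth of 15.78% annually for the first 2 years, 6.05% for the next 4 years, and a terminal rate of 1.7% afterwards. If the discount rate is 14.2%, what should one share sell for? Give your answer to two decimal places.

Three-stage DDM. Project D₁…D_6; terminal Gordon value at t=6 with g = 0.017; discount at r = 0.142.
D_1 = 6.8079
D_2 = 7.8821
D_3 = 8.3590
D_4 = 8.8647
D_5 = 9.4011
D_6 = 9.9698
TV_6 = 10.1393/(0.142−0.017) = 81.1144
P₀ = Σ Dₜ/(1+r)ᵗ + TV_6/(1+r)^6 = 68.7323

$68.73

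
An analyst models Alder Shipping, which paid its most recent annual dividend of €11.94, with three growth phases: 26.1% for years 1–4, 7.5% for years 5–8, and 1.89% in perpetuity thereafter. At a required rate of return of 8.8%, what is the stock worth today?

€456.42

Three-stage DDM. Project D₁…D_8; terminal Gordon value at t=8 with g = 0.0189; discount at r = 0.088.
D_1 = 15.0563
D_2 = 18.9860
D_3 = 23.9414
D_4 = 30.1901
D_5 = 32.4544
D_6 = 34.8884
D_7 = 37.5051
D_8 = 40.3180
TV_8 = 41.0800/(0.088−0.0189) = 594.5003
P₀ = Σ Dₜ/(1+r)ᵗ + TV_8/(1+r)^8 = 456.4243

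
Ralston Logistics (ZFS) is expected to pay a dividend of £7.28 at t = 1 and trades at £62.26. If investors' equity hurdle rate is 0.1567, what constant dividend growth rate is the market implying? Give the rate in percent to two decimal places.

From P₀ = D₁/(r − g), the implied growth is g = r − D₁/P₀.
g = 0.1567 − 7.28/62.26 = 0.1567 − 0.11693 = 0.03977

3.98%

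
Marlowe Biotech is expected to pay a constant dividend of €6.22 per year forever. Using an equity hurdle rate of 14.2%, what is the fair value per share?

Zero-growth DDM (perpetuity): P₀ = D/r = 6.22 / 0.142 = 43.8028

€43.80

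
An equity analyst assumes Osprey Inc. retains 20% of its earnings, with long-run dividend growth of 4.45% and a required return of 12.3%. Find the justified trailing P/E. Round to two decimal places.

10.64

Payout ratio b = 1 − 0.20 = 0.80.
Justified trailing P/E = b(1+g)/(r−g) = 0.80×(1+0.0445)/(0.123−0.0445) = 10.6446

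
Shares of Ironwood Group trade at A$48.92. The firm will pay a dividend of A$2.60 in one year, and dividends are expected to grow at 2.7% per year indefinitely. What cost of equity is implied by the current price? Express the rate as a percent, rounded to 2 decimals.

8.01%

Rearranging the constant-growth DDM: r = D₁/P₀ + g.
r = 2.6000 / 48.92 + 0.027 = 0.05315 + 0.027 = 0.08015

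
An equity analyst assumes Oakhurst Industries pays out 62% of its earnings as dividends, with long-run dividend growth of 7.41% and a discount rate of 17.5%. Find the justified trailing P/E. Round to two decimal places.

Justified trailing P/E = b(1+g)/(r−g) = 0.62×(1+0.0741)/(0.175−0.0741) = 6.6000

6.60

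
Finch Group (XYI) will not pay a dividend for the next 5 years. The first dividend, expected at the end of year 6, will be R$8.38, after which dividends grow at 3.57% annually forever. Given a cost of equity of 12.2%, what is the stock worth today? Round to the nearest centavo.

Deferred-dividend DDM. At t=5 the remaining stream is a growing perpetuity with first payment D_6 = 8.38.
V_5 = D_6/(r−g) = 8.38/(0.122−0.0357) = 97.1031
P₀ = V_5/(1+r)^5 = 97.1031/(1+0.122)^5 = 54.6096

R$54.61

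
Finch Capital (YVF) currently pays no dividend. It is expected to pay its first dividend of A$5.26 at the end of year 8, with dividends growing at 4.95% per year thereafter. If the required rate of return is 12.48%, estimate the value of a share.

A$30.67

Deferred-dividend DDM. At t=7 the remaining stream is a growing perpetuity with first payment D_8 = 5.26.
V_7 = D_8/(r−g) = 5.26/(0.1248−0.0495) = 69.8539
P₀ = V_7/(1+r)^7 = 69.8539/(1+0.1248)^7 = 30.6665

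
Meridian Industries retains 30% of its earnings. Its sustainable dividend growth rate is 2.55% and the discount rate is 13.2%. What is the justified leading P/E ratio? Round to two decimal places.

Payout ratio b = 1 − 0.30 = 0.70.
Justified leading P/E = b/(r−g) = 0.70/(0.132−0.0255) = 6.5728

6.57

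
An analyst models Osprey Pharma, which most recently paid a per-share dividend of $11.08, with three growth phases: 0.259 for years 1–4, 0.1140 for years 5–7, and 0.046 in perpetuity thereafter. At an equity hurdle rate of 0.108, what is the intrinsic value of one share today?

Three-stage DDM. Project D₁…D_7; terminal Gordon value at t=7 with g = 0.046; discount at r = 0.108.
D_1 = 13.9497
D_2 = 17.5627
D_3 = 22.1114
D_4 = 27.8383
D_5 = 31.0119
D_6 = 34.5472
D_7 = 38.4856
TV_7 = 40.2559/(0.108−0.046) = 649.2893
P₀ = Σ Dₜ/(1+r)ᵗ + TV_7/(1+r)^7 = 434.3450

$434.34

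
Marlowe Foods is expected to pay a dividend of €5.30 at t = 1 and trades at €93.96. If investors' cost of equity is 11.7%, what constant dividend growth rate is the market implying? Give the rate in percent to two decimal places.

From P₀ = D₁/(r − g), the implied growth is g = r − D₁/P₀.
g = 0.117 − 5.30/93.96 = 0.117 − 0.05641 = 0.06059

6.06%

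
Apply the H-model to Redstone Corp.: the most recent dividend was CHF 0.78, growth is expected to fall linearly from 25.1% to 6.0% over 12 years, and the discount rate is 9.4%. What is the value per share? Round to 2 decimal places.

CHF 50.61

H-model: P₀ = D₀[(1+g_L) + H(g_S−g_L)]/(r−g_L), with H = 12/2 = 6.
P₀ = 0.78 × [(1+0.06) + 6×(0.251−0.06)] / (0.094−0.06)
   = 0.78 × 2.2060 / 0.034 = 50.6082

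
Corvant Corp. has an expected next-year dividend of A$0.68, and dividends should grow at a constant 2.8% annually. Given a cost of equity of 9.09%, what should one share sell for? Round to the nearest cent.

A$10.81

Gordon growth model: P₀ = D₁/(r − g), with D₁ = 0.68 given directly.
P₀ = 0.6800 / (0.0909 − 0.028) = 0.6800 / 0.0629 = 10.8108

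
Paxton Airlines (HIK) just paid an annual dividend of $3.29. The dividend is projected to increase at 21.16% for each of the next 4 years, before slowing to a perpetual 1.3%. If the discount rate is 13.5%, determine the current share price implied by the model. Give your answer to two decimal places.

$51.01

Two-stage DDM. Project D₁…D_4 at 0.2116, terminal growth 0.013, discount at r = 0.135.
D_1 = 3.9862
D_2 = 4.8296
D_3 = 5.8516
D_4 = 7.0898
Terminal value at t=4: TV = D_5/(r−g) = 7.1820/(0.135−0.013) = 58.8684
P₀ = 3.9862/(1+0.135)^1 + 4.8296/(1+0.135)^2 + 5.8516/(1+0.135)^3 + 7.0898/(1+0.135)^4 + 58.8684/(1+0.135)^4 = 51.0085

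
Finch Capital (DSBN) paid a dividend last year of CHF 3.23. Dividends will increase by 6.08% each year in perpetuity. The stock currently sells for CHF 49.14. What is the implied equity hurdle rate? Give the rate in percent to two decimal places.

Rearranging the constant-growth DDM: r = D₁/P₀ + g.
D₁ = 3.23 × (1 + 0.0608) = 3.4264.
r = 3.4264 / 49.14 + 0.0608 = 0.06973 + 0.0608 = 0.13053

13.05%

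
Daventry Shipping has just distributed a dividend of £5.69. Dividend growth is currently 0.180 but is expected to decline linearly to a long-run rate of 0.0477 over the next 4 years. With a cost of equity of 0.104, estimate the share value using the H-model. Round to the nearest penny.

H-model: P₀ = D₀[(1+g_L) + H(g_S−g_L)]/(r−g_L), with H = 4/2 = 2.
P₀ = 5.69 × [(1+0.0477) + 2×(0.18−0.0477)] / (0.104−0.0477)
   = 5.69 × 1.3123 / 0.0563 = 132.6285

£132.63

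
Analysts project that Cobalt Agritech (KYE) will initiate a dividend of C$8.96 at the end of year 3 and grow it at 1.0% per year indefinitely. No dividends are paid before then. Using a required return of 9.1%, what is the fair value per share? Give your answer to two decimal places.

C$92.93

Deferred-dividend DDM. At t=2 the remaining stream is a growing perpetuity with first payment D_3 = 8.96.
V_2 = D_3/(r−g) = 8.96/(0.091−0.01) = 110.6173
P₀ = V_2/(1+r)^2 = 110.6173/(1+0.091)^2 = 92.9338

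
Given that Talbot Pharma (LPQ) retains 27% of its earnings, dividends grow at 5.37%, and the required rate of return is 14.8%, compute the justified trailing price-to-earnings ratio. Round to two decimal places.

Payout ratio b = 1 − 0.27 = 0.73.
Justified trailing P/E = b(1+g)/(r−g) = 0.73×(1+0.0537)/(0.148−0.0537) = 8.1570

8.16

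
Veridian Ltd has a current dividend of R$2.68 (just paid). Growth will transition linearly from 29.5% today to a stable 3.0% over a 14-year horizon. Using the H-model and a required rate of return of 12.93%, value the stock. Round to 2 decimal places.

H-model: P₀ = D₀[(1+g_L) + H(g_S−g_L)]/(r−g_L), with H = 14/2 = 7.
P₀ = 2.68 × [(1+0.03) + 7×(0.295−0.03)] / (0.1293−0.03)
   = 2.68 × 2.8850 / 0.0993 = 77.8630

R$77.86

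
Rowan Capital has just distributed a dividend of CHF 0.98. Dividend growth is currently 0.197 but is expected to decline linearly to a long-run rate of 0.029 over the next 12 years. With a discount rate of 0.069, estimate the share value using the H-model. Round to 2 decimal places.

H-model: P₀ = D₀[(1+g_L) + H(g_S−g_L)]/(r−g_L), with H = 12/2 = 6.
P₀ = 0.98 × [(1+0.029) + 6×(0.197−0.029)] / (0.069−0.029)
   = 0.98 × 2.0370 / 0.04 = 49.9065

CHF 49.91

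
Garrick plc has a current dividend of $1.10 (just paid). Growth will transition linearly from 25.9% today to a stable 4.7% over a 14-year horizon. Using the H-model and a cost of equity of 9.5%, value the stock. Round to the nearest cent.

H-model: P₀ = D₀[(1+g_L) + H(g_S−g_L)]/(r−g_L), with H = 14/2 = 7.
P₀ = 1.10 × [(1+0.047) + 7×(0.259−0.047)] / (0.095−0.047)
   = 1.10 × 2.5310 / 0.048 = 58.0021

$58.00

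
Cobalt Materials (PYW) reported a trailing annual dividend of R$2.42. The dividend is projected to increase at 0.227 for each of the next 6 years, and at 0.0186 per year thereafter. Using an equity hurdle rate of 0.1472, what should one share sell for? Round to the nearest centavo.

R$47.19

Two-stage DDM. Project D₁…D_6 at 0.227, terminal growth 0.0186, discount at r = 0.1472.
D_1 = 2.9693
D_2 = 3.6434
D_3 = 4.4704
D_4 = 5.4852
D_5 = 6.7304
D_6 = 8.2581
Terminal value at t=6: TV = D_7/(r−g) = 8.4118/(0.1472−0.0186) = 65.4102
P₀ = 2.9693/(1+0.1472)^1 + 3.6434/(1+0.1472)^2 + 4.4704/(1+0.1472)^3 + 5.4852/(1+0.1472)^4 + 6.7304/(1+0.1472)^5 + 8.2581/(1+0.1472)^6 + 65.4102/(1+0.1472)^6 = 47.1899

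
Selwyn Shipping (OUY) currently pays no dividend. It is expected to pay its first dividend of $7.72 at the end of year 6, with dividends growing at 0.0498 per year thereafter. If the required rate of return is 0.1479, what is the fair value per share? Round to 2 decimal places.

$39.48

Deferred-dividend DDM. At t=5 the remaining stream is a growing perpetuity with first payment D_6 = 7.72.
V_5 = D_6/(r−g) = 7.72/(0.1479−0.0498) = 78.6952
P₀ = V_5/(1+r)^5 = 78.6952/(1+0.1479)^5 = 39.4846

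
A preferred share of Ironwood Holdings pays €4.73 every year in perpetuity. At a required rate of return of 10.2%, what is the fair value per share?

€46.37

Zero-growth DDM (perpetuity): P₀ = D/r = 4.73 / 0.102 = 46.3725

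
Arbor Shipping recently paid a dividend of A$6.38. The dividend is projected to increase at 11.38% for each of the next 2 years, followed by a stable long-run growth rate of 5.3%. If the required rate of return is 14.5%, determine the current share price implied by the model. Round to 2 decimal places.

Two-stage DDM. Project D₁…D_2 at 0.1138, terminal growth 0.053, discount at r = 0.145.
D_1 = 7.1060
D_2 = 7.9147
Terminal value at t=2: TV = D_3/(r−g) = 8.3342/(0.145−0.053) = 90.5890
P₀ = 7.1060/(1+0.145)^1 + 7.9147/(1+0.145)^2 + 90.5890/(1+0.145)^2 = 81.3411

A$81.34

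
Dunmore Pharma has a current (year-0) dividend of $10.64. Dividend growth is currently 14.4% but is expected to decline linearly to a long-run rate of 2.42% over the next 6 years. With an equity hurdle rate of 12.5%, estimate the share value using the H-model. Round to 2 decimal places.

$146.05

H-model: P₀ = D₀[(1+g_L) + H(g_S−g_L)]/(r−g_L), with H = 6/2 = 3.
P₀ = 10.64 × [(1+0.0242) + 3×(0.144−0.0242)] / (0.125−0.0242)
   = 10.64 × 1.3836 / 0.1008 = 146.0467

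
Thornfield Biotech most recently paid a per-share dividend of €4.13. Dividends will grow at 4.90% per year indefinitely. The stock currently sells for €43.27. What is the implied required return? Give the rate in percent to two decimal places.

Rearranging the constant-growth DDM: r = D₁/P₀ + g.
D₁ = 4.13 × (1 + 0.049) = 4.3324.
r = 4.3324 / 43.27 + 0.049 = 0.10012 + 0.049 = 0.14912

14.91%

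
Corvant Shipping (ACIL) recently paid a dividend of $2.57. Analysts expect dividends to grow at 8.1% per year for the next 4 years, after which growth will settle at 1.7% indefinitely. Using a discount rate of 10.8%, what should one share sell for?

$35.69

Two-stage DDM. Project D₁…D_4 at 0.081, terminal growth 0.017, discount at r = 0.108.
D_1 = 2.7782
D_2 = 3.0032
D_3 = 3.2465
D_4 = 3.5094
Terminal value at t=4: TV = D_5/(r−g) = 3.5691/(0.108−0.017) = 39.2207
P₀ = 2.7782/(1+0.108)^1 + 3.0032/(1+0.108)^2 + 3.2465/(1+0.108)^3 + 3.5094/(1+0.108)^4 + 39.2207/(1+0.108)^4 = 35.6918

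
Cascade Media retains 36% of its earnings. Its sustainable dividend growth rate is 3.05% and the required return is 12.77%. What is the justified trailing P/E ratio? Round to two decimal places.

6.79

Payout ratio b = 1 − 0.36 = 0.64.
Justified trailing P/E = b(1+g)/(r−g) = 0.64×(1+0.0305)/(0.1277−0.0305) = 6.7852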